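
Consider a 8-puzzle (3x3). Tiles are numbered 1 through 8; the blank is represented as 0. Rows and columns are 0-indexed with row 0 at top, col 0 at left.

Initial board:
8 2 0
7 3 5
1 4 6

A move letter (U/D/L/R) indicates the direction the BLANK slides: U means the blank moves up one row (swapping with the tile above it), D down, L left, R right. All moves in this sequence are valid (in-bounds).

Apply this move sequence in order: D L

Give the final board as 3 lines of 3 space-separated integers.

After move 1 (D):
8 2 5
7 3 0
1 4 6

After move 2 (L):
8 2 5
7 0 3
1 4 6

Answer: 8 2 5
7 0 3
1 4 6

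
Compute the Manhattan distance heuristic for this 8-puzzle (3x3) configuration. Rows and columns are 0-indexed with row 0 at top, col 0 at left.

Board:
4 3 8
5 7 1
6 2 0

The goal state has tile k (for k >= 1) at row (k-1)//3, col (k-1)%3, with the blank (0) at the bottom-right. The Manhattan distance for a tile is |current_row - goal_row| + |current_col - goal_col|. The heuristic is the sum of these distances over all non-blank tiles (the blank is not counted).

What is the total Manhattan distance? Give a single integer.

Answer: 16

Derivation:
Tile 4: (0,0)->(1,0) = 1
Tile 3: (0,1)->(0,2) = 1
Tile 8: (0,2)->(2,1) = 3
Tile 5: (1,0)->(1,1) = 1
Tile 7: (1,1)->(2,0) = 2
Tile 1: (1,2)->(0,0) = 3
Tile 6: (2,0)->(1,2) = 3
Tile 2: (2,1)->(0,1) = 2
Sum: 1 + 1 + 3 + 1 + 2 + 3 + 3 + 2 = 16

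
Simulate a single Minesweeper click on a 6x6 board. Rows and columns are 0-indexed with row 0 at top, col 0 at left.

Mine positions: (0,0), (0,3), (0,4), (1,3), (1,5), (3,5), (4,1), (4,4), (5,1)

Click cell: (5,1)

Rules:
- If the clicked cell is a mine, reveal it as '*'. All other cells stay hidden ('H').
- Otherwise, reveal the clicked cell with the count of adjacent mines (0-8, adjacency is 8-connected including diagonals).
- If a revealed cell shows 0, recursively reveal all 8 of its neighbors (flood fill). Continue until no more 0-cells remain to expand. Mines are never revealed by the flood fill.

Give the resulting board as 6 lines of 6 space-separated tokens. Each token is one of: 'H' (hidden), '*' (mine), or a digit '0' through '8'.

H H H H H H
H H H H H H
H H H H H H
H H H H H H
H H H H H H
H * H H H H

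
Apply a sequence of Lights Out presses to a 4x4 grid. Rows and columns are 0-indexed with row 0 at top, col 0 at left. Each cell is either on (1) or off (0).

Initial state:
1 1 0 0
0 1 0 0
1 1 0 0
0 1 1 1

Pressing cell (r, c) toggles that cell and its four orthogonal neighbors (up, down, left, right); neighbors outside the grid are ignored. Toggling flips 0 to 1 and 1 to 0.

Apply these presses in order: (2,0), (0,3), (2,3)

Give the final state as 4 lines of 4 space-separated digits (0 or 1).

Answer: 1 1 1 1
1 1 0 0
0 0 1 1
1 1 1 0

Derivation:
After press 1 at (2,0):
1 1 0 0
1 1 0 0
0 0 0 0
1 1 1 1

After press 2 at (0,3):
1 1 1 1
1 1 0 1
0 0 0 0
1 1 1 1

After press 3 at (2,3):
1 1 1 1
1 1 0 0
0 0 1 1
1 1 1 0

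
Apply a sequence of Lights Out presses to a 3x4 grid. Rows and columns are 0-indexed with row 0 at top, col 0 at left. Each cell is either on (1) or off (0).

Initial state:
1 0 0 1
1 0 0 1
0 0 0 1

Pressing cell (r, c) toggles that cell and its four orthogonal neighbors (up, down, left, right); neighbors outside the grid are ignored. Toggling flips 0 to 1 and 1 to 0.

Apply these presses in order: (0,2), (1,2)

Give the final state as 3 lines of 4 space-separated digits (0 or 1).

Answer: 1 1 0 0
1 1 0 0
0 0 1 1

Derivation:
After press 1 at (0,2):
1 1 1 0
1 0 1 1
0 0 0 1

After press 2 at (1,2):
1 1 0 0
1 1 0 0
0 0 1 1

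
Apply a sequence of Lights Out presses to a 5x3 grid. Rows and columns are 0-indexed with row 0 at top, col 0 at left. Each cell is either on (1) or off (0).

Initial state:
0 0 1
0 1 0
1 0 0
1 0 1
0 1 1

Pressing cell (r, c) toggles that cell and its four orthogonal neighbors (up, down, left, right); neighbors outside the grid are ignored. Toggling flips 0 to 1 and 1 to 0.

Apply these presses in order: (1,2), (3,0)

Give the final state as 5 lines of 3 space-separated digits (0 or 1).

Answer: 0 0 0
0 0 1
0 0 1
0 1 1
1 1 1

Derivation:
After press 1 at (1,2):
0 0 0
0 0 1
1 0 1
1 0 1
0 1 1

After press 2 at (3,0):
0 0 0
0 0 1
0 0 1
0 1 1
1 1 1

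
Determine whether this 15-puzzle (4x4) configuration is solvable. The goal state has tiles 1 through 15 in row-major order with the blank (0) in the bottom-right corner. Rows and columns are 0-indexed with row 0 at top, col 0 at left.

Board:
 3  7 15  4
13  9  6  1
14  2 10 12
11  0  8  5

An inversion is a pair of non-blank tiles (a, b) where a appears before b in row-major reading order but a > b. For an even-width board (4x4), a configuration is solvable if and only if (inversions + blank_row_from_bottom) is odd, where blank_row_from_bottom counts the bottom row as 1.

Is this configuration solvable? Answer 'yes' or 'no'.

Inversions: 52
Blank is in row 3 (0-indexed from top), which is row 1 counting from the bottom (bottom = 1).
52 + 1 = 53, which is odd, so the puzzle is solvable.

Answer: yes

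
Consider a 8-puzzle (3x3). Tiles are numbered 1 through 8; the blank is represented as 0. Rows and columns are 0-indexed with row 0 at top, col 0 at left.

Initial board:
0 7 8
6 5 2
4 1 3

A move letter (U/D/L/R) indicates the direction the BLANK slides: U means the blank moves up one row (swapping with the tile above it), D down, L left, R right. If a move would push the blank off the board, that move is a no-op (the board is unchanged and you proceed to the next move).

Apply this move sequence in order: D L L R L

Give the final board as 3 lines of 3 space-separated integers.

Answer: 6 7 8
0 5 2
4 1 3

Derivation:
After move 1 (D):
6 7 8
0 5 2
4 1 3

After move 2 (L):
6 7 8
0 5 2
4 1 3

After move 3 (L):
6 7 8
0 5 2
4 1 3

After move 4 (R):
6 7 8
5 0 2
4 1 3

After move 5 (L):
6 7 8
0 5 2
4 1 3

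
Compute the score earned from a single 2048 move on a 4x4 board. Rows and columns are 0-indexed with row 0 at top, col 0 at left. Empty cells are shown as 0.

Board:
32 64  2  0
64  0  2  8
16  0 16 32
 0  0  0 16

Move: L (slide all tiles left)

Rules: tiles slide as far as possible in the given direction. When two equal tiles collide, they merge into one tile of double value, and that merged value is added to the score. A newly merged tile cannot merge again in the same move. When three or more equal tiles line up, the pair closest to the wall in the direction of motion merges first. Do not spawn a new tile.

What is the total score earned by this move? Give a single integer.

Slide left:
row 0: [32, 64, 2, 0] -> [32, 64, 2, 0]  score +0 (running 0)
row 1: [64, 0, 2, 8] -> [64, 2, 8, 0]  score +0 (running 0)
row 2: [16, 0, 16, 32] -> [32, 32, 0, 0]  score +32 (running 32)
row 3: [0, 0, 0, 16] -> [16, 0, 0, 0]  score +0 (running 32)
Board after move:
32 64  2  0
64  2  8  0
32 32  0  0
16  0  0  0

Answer: 32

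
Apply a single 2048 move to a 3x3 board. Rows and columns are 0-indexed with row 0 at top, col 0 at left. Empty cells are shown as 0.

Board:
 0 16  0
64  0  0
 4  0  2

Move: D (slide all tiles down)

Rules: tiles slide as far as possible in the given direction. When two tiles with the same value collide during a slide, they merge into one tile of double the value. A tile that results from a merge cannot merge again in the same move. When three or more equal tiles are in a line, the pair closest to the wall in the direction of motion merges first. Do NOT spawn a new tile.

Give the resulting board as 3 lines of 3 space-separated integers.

Answer:  0  0  0
64  0  0
 4 16  2

Derivation:
Slide down:
col 0: [0, 64, 4] -> [0, 64, 4]
col 1: [16, 0, 0] -> [0, 0, 16]
col 2: [0, 0, 2] -> [0, 0, 2]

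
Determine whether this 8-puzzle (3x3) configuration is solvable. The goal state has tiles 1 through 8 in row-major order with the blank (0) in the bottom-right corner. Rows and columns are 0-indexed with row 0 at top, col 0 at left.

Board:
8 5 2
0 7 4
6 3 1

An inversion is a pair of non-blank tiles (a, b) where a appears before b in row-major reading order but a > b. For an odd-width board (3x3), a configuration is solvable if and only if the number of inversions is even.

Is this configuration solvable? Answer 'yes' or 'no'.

Answer: no

Derivation:
Inversions (pairs i<j in row-major order where tile[i] > tile[j] > 0): 21
21 is odd, so the puzzle is not solvable.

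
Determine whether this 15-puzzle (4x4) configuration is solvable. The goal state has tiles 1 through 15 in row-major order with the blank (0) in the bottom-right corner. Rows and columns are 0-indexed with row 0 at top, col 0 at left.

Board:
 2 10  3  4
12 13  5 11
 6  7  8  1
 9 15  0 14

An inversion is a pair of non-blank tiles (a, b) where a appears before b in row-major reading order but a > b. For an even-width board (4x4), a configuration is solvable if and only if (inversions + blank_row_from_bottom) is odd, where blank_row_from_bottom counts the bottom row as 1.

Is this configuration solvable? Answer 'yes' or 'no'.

Inversions: 35
Blank is in row 3 (0-indexed from top), which is row 1 counting from the bottom (bottom = 1).
35 + 1 = 36, which is even, so the puzzle is not solvable.

Answer: no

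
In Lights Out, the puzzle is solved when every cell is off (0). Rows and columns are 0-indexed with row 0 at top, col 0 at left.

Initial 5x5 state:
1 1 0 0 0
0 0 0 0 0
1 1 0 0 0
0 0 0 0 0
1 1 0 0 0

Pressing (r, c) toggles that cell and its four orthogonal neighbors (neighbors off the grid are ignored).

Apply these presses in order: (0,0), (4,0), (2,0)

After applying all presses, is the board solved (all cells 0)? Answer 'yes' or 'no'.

After press 1 at (0,0):
0 0 0 0 0
1 0 0 0 0
1 1 0 0 0
0 0 0 0 0
1 1 0 0 0

After press 2 at (4,0):
0 0 0 0 0
1 0 0 0 0
1 1 0 0 0
1 0 0 0 0
0 0 0 0 0

After press 3 at (2,0):
0 0 0 0 0
0 0 0 0 0
0 0 0 0 0
0 0 0 0 0
0 0 0 0 0

Lights still on: 0

Answer: yes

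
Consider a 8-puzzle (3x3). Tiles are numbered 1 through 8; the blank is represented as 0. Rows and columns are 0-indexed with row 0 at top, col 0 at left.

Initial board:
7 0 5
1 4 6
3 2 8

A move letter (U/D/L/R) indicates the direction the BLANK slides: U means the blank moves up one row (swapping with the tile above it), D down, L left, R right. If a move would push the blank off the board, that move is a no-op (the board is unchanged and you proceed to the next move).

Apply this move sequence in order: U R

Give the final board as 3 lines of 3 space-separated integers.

Answer: 7 5 0
1 4 6
3 2 8

Derivation:
After move 1 (U):
7 0 5
1 4 6
3 2 8

After move 2 (R):
7 5 0
1 4 6
3 2 8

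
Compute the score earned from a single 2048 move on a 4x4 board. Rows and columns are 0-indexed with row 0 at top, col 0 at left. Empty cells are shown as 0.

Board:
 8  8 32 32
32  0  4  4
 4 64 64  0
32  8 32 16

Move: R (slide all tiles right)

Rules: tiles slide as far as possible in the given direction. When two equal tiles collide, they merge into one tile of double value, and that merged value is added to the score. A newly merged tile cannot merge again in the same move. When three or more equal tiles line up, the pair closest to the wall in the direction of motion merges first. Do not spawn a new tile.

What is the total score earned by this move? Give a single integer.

Slide right:
row 0: [8, 8, 32, 32] -> [0, 0, 16, 64]  score +80 (running 80)
row 1: [32, 0, 4, 4] -> [0, 0, 32, 8]  score +8 (running 88)
row 2: [4, 64, 64, 0] -> [0, 0, 4, 128]  score +128 (running 216)
row 3: [32, 8, 32, 16] -> [32, 8, 32, 16]  score +0 (running 216)
Board after move:
  0   0  16  64
  0   0  32   8
  0   0   4 128
 32   8  32  16

Answer: 216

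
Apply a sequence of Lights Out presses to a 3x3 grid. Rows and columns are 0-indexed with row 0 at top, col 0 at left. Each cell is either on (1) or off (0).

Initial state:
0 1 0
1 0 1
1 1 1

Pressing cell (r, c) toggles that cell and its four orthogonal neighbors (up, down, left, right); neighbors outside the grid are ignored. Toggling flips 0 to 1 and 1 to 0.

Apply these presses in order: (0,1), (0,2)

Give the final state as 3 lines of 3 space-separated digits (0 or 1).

After press 1 at (0,1):
1 0 1
1 1 1
1 1 1

After press 2 at (0,2):
1 1 0
1 1 0
1 1 1

Answer: 1 1 0
1 1 0
1 1 1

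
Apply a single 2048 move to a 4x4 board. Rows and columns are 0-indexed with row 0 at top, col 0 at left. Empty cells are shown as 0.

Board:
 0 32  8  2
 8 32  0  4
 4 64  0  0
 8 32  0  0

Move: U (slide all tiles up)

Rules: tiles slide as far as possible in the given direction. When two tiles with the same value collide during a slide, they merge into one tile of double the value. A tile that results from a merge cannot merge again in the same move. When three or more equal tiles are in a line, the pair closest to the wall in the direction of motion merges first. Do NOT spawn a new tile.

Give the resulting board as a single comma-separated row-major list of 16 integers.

Answer: 8, 64, 8, 2, 4, 64, 0, 4, 8, 32, 0, 0, 0, 0, 0, 0

Derivation:
Slide up:
col 0: [0, 8, 4, 8] -> [8, 4, 8, 0]
col 1: [32, 32, 64, 32] -> [64, 64, 32, 0]
col 2: [8, 0, 0, 0] -> [8, 0, 0, 0]
col 3: [2, 4, 0, 0] -> [2, 4, 0, 0]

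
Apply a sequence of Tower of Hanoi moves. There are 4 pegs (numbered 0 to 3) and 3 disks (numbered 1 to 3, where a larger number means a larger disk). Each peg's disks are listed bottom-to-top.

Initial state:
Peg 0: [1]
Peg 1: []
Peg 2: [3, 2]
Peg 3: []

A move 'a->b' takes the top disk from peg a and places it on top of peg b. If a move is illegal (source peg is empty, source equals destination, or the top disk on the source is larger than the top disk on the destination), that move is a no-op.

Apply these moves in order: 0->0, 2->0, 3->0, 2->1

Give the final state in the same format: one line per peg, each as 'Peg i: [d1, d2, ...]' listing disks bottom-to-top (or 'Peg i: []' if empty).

After move 1 (0->0):
Peg 0: [1]
Peg 1: []
Peg 2: [3, 2]
Peg 3: []

After move 2 (2->0):
Peg 0: [1]
Peg 1: []
Peg 2: [3, 2]
Peg 3: []

After move 3 (3->0):
Peg 0: [1]
Peg 1: []
Peg 2: [3, 2]
Peg 3: []

After move 4 (2->1):
Peg 0: [1]
Peg 1: [2]
Peg 2: [3]
Peg 3: []

Answer: Peg 0: [1]
Peg 1: [2]
Peg 2: [3]
Peg 3: []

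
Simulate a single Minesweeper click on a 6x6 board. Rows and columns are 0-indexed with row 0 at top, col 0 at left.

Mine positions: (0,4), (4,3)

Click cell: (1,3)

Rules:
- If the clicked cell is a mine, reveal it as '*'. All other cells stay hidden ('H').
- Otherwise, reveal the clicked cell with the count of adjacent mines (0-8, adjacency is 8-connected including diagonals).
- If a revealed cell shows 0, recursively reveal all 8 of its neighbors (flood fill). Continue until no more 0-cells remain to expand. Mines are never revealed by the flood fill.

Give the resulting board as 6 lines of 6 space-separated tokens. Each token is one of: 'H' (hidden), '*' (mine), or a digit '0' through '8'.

H H H H H H
H H H 1 H H
H H H H H H
H H H H H H
H H H H H H
H H H H H H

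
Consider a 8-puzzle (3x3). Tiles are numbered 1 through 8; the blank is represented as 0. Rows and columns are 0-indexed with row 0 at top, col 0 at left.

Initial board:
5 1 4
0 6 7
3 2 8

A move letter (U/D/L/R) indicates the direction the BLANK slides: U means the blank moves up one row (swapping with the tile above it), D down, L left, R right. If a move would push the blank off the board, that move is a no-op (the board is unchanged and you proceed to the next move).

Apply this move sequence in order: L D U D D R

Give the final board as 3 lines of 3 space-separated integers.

After move 1 (L):
5 1 4
0 6 7
3 2 8

After move 2 (D):
5 1 4
3 6 7
0 2 8

After move 3 (U):
5 1 4
0 6 7
3 2 8

After move 4 (D):
5 1 4
3 6 7
0 2 8

After move 5 (D):
5 1 4
3 6 7
0 2 8

After move 6 (R):
5 1 4
3 6 7
2 0 8

Answer: 5 1 4
3 6 7
2 0 8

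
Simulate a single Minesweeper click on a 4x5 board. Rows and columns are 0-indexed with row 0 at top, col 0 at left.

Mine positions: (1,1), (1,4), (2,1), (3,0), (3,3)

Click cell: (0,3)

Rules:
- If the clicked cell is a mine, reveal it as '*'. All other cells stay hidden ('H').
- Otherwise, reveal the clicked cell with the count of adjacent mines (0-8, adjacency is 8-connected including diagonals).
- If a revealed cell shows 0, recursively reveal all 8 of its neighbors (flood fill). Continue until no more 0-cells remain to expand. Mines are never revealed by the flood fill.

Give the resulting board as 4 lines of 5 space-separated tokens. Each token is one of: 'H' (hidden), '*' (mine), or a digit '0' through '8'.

H H H 1 H
H H H H H
H H H H H
H H H H H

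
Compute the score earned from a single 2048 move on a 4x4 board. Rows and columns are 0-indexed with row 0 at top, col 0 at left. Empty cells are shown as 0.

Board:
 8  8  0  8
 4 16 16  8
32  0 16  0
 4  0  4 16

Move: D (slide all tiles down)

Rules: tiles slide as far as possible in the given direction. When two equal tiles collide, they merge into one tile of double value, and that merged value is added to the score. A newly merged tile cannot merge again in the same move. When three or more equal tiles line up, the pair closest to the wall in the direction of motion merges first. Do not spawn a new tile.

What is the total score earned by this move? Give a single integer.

Slide down:
col 0: [8, 4, 32, 4] -> [8, 4, 32, 4]  score +0 (running 0)
col 1: [8, 16, 0, 0] -> [0, 0, 8, 16]  score +0 (running 0)
col 2: [0, 16, 16, 4] -> [0, 0, 32, 4]  score +32 (running 32)
col 3: [8, 8, 0, 16] -> [0, 0, 16, 16]  score +16 (running 48)
Board after move:
 8  0  0  0
 4  0  0  0
32  8 32 16
 4 16  4 16

Answer: 48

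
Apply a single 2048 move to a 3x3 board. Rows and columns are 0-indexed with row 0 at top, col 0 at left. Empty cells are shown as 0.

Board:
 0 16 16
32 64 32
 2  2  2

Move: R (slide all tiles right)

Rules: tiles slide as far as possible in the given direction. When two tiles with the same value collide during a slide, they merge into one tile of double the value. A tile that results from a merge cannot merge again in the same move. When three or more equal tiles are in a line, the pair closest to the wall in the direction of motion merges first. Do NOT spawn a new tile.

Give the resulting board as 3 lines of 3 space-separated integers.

Answer:  0  0 32
32 64 32
 0  2  4

Derivation:
Slide right:
row 0: [0, 16, 16] -> [0, 0, 32]
row 1: [32, 64, 32] -> [32, 64, 32]
row 2: [2, 2, 2] -> [0, 2, 4]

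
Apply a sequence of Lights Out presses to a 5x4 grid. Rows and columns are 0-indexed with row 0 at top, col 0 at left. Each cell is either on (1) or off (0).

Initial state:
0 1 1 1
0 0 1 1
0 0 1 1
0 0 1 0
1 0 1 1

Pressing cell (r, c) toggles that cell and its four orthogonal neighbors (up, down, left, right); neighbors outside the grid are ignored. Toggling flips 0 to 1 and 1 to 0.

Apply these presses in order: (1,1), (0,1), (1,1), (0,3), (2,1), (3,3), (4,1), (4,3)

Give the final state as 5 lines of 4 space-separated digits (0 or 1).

Answer: 1 0 1 0
0 0 1 0
1 1 0 0
0 0 0 0
0 1 1 1

Derivation:
After press 1 at (1,1):
0 0 1 1
1 1 0 1
0 1 1 1
0 0 1 0
1 0 1 1

After press 2 at (0,1):
1 1 0 1
1 0 0 1
0 1 1 1
0 0 1 0
1 0 1 1

After press 3 at (1,1):
1 0 0 1
0 1 1 1
0 0 1 1
0 0 1 0
1 0 1 1

After press 4 at (0,3):
1 0 1 0
0 1 1 0
0 0 1 1
0 0 1 0
1 0 1 1

After press 5 at (2,1):
1 0 1 0
0 0 1 0
1 1 0 1
0 1 1 0
1 0 1 1

After press 6 at (3,3):
1 0 1 0
0 0 1 0
1 1 0 0
0 1 0 1
1 0 1 0

After press 7 at (4,1):
1 0 1 0
0 0 1 0
1 1 0 0
0 0 0 1
0 1 0 0

After press 8 at (4,3):
1 0 1 0
0 0 1 0
1 1 0 0
0 0 0 0
0 1 1 1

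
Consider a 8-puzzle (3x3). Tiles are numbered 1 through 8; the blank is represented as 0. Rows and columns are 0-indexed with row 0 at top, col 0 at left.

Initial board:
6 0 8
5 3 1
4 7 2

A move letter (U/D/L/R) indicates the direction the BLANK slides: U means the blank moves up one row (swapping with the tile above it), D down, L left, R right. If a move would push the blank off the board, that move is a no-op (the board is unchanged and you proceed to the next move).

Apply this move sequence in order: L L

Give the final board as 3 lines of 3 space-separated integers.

Answer: 0 6 8
5 3 1
4 7 2

Derivation:
After move 1 (L):
0 6 8
5 3 1
4 7 2

After move 2 (L):
0 6 8
5 3 1
4 7 2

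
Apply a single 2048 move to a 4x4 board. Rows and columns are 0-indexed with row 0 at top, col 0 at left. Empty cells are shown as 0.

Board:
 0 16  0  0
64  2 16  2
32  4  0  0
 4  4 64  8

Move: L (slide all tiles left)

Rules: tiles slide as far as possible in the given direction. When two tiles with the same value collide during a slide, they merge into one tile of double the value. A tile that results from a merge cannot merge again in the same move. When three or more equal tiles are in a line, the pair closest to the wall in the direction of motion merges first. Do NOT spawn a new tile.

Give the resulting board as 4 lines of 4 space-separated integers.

Slide left:
row 0: [0, 16, 0, 0] -> [16, 0, 0, 0]
row 1: [64, 2, 16, 2] -> [64, 2, 16, 2]
row 2: [32, 4, 0, 0] -> [32, 4, 0, 0]
row 3: [4, 4, 64, 8] -> [8, 64, 8, 0]

Answer: 16  0  0  0
64  2 16  2
32  4  0  0
 8 64  8  0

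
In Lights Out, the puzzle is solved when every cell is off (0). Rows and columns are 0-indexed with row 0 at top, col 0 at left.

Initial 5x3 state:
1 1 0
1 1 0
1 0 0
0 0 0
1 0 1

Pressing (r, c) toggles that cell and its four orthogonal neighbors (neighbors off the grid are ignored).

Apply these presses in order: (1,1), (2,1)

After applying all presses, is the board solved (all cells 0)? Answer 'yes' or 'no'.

After press 1 at (1,1):
1 0 0
0 0 1
1 1 0
0 0 0
1 0 1

After press 2 at (2,1):
1 0 0
0 1 1
0 0 1
0 1 0
1 0 1

Lights still on: 7

Answer: no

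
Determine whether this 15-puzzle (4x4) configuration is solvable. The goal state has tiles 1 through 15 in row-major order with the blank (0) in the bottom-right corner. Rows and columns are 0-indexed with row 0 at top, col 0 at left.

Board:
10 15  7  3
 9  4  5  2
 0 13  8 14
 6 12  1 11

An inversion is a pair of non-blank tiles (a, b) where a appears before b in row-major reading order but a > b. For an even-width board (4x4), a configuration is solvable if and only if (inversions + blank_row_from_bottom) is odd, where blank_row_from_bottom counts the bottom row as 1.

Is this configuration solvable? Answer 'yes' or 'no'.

Inversions: 55
Blank is in row 2 (0-indexed from top), which is row 2 counting from the bottom (bottom = 1).
55 + 2 = 57, which is odd, so the puzzle is solvable.

Answer: yes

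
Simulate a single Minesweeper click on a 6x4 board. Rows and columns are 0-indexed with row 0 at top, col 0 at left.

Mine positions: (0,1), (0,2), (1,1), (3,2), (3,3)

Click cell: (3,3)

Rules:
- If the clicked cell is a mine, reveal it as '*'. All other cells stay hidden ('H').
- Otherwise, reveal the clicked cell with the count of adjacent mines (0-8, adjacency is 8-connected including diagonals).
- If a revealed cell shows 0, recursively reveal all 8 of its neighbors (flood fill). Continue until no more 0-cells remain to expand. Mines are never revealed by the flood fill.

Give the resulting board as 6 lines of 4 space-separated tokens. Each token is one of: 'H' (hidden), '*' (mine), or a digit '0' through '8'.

H H H H
H H H H
H H H H
H H H *
H H H H
H H H H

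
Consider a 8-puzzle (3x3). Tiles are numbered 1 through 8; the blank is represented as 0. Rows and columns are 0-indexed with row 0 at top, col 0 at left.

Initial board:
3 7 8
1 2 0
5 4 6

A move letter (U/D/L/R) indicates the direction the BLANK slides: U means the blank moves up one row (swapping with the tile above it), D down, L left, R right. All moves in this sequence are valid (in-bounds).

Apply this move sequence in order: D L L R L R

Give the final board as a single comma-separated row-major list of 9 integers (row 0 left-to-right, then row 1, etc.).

Answer: 3, 7, 8, 1, 2, 6, 5, 0, 4

Derivation:
After move 1 (D):
3 7 8
1 2 6
5 4 0

After move 2 (L):
3 7 8
1 2 6
5 0 4

After move 3 (L):
3 7 8
1 2 6
0 5 4

After move 4 (R):
3 7 8
1 2 6
5 0 4

After move 5 (L):
3 7 8
1 2 6
0 5 4

After move 6 (R):
3 7 8
1 2 6
5 0 4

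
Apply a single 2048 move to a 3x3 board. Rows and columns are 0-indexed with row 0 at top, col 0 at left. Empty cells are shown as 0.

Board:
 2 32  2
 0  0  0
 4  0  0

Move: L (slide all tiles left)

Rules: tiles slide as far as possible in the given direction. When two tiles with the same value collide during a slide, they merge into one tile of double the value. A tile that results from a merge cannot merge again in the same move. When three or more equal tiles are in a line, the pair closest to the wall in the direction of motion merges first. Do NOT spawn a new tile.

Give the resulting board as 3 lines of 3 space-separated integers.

Slide left:
row 0: [2, 32, 2] -> [2, 32, 2]
row 1: [0, 0, 0] -> [0, 0, 0]
row 2: [4, 0, 0] -> [4, 0, 0]

Answer:  2 32  2
 0  0  0
 4  0  0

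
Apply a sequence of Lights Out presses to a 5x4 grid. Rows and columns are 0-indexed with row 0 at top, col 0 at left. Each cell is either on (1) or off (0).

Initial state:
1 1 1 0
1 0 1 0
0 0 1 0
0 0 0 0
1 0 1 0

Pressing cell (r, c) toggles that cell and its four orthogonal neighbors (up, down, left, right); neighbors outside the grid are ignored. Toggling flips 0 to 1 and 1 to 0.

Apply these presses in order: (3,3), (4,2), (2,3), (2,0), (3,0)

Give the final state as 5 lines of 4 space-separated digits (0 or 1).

After press 1 at (3,3):
1 1 1 0
1 0 1 0
0 0 1 1
0 0 1 1
1 0 1 1

After press 2 at (4,2):
1 1 1 0
1 0 1 0
0 0 1 1
0 0 0 1
1 1 0 0

After press 3 at (2,3):
1 1 1 0
1 0 1 1
0 0 0 0
0 0 0 0
1 1 0 0

After press 4 at (2,0):
1 1 1 0
0 0 1 1
1 1 0 0
1 0 0 0
1 1 0 0

After press 5 at (3,0):
1 1 1 0
0 0 1 1
0 1 0 0
0 1 0 0
0 1 0 0

Answer: 1 1 1 0
0 0 1 1
0 1 0 0
0 1 0 0
0 1 0 0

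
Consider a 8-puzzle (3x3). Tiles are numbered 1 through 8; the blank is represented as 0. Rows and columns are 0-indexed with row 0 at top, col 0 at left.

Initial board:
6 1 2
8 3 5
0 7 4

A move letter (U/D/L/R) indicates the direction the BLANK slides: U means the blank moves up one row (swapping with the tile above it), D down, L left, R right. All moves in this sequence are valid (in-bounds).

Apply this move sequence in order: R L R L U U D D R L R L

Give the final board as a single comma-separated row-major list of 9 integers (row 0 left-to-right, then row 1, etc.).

Answer: 6, 1, 2, 8, 3, 5, 0, 7, 4

Derivation:
After move 1 (R):
6 1 2
8 3 5
7 0 4

After move 2 (L):
6 1 2
8 3 5
0 7 4

After move 3 (R):
6 1 2
8 3 5
7 0 4

After move 4 (L):
6 1 2
8 3 5
0 7 4

After move 5 (U):
6 1 2
0 3 5
8 7 4

After move 6 (U):
0 1 2
6 3 5
8 7 4

After move 7 (D):
6 1 2
0 3 5
8 7 4

After move 8 (D):
6 1 2
8 3 5
0 7 4

After move 9 (R):
6 1 2
8 3 5
7 0 4

After move 10 (L):
6 1 2
8 3 5
0 7 4

After move 11 (R):
6 1 2
8 3 5
7 0 4

After move 12 (L):
6 1 2
8 3 5
0 7 4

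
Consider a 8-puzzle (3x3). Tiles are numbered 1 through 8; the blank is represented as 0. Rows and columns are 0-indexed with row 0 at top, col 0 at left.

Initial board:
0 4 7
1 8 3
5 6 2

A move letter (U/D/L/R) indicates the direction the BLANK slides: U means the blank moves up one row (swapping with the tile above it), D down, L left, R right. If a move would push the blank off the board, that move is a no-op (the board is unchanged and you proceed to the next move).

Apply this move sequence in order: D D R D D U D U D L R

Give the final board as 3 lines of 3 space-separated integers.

After move 1 (D):
1 4 7
0 8 3
5 6 2

After move 2 (D):
1 4 7
5 8 3
0 6 2

After move 3 (R):
1 4 7
5 8 3
6 0 2

After move 4 (D):
1 4 7
5 8 3
6 0 2

After move 5 (D):
1 4 7
5 8 3
6 0 2

After move 6 (U):
1 4 7
5 0 3
6 8 2

After move 7 (D):
1 4 7
5 8 3
6 0 2

After move 8 (U):
1 4 7
5 0 3
6 8 2

After move 9 (D):
1 4 7
5 8 3
6 0 2

After move 10 (L):
1 4 7
5 8 3
0 6 2

After move 11 (R):
1 4 7
5 8 3
6 0 2

Answer: 1 4 7
5 8 3
6 0 2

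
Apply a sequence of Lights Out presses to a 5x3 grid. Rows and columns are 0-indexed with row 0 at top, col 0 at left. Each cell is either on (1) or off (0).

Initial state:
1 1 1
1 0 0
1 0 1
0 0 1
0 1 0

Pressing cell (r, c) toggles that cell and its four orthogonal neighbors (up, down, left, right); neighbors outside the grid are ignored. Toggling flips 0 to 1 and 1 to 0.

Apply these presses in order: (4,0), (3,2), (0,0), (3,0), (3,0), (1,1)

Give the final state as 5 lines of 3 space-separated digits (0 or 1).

After press 1 at (4,0):
1 1 1
1 0 0
1 0 1
1 0 1
1 0 0

After press 2 at (3,2):
1 1 1
1 0 0
1 0 0
1 1 0
1 0 1

After press 3 at (0,0):
0 0 1
0 0 0
1 0 0
1 1 0
1 0 1

After press 4 at (3,0):
0 0 1
0 0 0
0 0 0
0 0 0
0 0 1

After press 5 at (3,0):
0 0 1
0 0 0
1 0 0
1 1 0
1 0 1

After press 6 at (1,1):
0 1 1
1 1 1
1 1 0
1 1 0
1 0 1

Answer: 0 1 1
1 1 1
1 1 0
1 1 0
1 0 1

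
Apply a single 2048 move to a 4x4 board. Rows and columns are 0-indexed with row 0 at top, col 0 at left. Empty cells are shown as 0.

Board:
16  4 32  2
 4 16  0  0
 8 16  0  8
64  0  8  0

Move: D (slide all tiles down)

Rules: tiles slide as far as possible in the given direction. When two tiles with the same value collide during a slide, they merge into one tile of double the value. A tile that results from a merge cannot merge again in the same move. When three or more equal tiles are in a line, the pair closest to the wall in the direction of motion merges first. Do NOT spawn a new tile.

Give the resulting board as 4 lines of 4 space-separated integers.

Slide down:
col 0: [16, 4, 8, 64] -> [16, 4, 8, 64]
col 1: [4, 16, 16, 0] -> [0, 0, 4, 32]
col 2: [32, 0, 0, 8] -> [0, 0, 32, 8]
col 3: [2, 0, 8, 0] -> [0, 0, 2, 8]

Answer: 16  0  0  0
 4  0  0  0
 8  4 32  2
64 32  8  8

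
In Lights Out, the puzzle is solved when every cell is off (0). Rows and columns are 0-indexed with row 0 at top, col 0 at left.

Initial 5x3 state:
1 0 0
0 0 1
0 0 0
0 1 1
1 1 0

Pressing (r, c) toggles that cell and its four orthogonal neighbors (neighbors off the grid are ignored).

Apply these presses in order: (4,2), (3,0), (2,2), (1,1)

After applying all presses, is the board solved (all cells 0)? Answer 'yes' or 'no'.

After press 1 at (4,2):
1 0 0
0 0 1
0 0 0
0 1 0
1 0 1

After press 2 at (3,0):
1 0 0
0 0 1
1 0 0
1 0 0
0 0 1

After press 3 at (2,2):
1 0 0
0 0 0
1 1 1
1 0 1
0 0 1

After press 4 at (1,1):
1 1 0
1 1 1
1 0 1
1 0 1
0 0 1

Lights still on: 10

Answer: no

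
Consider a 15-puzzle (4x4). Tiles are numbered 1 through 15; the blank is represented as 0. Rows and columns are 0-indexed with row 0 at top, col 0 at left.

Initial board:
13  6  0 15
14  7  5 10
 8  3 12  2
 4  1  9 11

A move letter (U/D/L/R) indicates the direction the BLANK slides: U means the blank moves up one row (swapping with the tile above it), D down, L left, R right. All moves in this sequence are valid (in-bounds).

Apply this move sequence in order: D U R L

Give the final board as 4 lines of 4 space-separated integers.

Answer: 13  6  0 15
14  7  5 10
 8  3 12  2
 4  1  9 11

Derivation:
After move 1 (D):
13  6  5 15
14  7  0 10
 8  3 12  2
 4  1  9 11

After move 2 (U):
13  6  0 15
14  7  5 10
 8  3 12  2
 4  1  9 11

After move 3 (R):
13  6 15  0
14  7  5 10
 8  3 12  2
 4  1  9 11

After move 4 (L):
13  6  0 15
14  7  5 10
 8  3 12  2
 4  1  9 11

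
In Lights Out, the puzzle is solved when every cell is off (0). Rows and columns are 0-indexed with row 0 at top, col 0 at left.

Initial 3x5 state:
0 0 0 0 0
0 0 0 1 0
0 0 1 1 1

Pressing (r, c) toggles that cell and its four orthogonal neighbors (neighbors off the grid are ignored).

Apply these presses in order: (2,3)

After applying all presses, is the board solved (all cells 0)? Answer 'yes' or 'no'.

After press 1 at (2,3):
0 0 0 0 0
0 0 0 0 0
0 0 0 0 0

Lights still on: 0

Answer: yes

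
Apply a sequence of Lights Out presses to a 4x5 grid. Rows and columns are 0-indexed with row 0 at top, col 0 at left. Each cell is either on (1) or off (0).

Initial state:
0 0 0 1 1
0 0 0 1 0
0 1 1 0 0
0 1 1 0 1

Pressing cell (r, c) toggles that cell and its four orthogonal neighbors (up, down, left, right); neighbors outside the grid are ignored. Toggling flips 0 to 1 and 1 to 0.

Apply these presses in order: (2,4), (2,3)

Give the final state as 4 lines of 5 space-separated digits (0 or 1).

After press 1 at (2,4):
0 0 0 1 1
0 0 0 1 1
0 1 1 1 1
0 1 1 0 0

After press 2 at (2,3):
0 0 0 1 1
0 0 0 0 1
0 1 0 0 0
0 1 1 1 0

Answer: 0 0 0 1 1
0 0 0 0 1
0 1 0 0 0
0 1 1 1 0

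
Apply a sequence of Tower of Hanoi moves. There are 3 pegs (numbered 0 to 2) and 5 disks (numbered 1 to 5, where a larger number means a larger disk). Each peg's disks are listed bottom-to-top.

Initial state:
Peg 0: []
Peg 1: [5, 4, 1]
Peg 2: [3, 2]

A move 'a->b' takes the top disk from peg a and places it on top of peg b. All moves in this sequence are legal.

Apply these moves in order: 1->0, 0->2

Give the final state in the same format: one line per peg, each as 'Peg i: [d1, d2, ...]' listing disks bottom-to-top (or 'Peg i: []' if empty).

After move 1 (1->0):
Peg 0: [1]
Peg 1: [5, 4]
Peg 2: [3, 2]

After move 2 (0->2):
Peg 0: []
Peg 1: [5, 4]
Peg 2: [3, 2, 1]

Answer: Peg 0: []
Peg 1: [5, 4]
Peg 2: [3, 2, 1]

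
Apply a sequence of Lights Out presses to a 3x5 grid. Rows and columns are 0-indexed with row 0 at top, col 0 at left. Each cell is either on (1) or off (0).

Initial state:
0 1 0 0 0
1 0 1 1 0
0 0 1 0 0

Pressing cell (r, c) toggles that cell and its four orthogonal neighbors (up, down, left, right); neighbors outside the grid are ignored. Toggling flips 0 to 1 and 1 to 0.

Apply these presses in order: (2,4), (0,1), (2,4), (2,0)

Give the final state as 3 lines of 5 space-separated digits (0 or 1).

After press 1 at (2,4):
0 1 0 0 0
1 0 1 1 1
0 0 1 1 1

After press 2 at (0,1):
1 0 1 0 0
1 1 1 1 1
0 0 1 1 1

After press 3 at (2,4):
1 0 1 0 0
1 1 1 1 0
0 0 1 0 0

After press 4 at (2,0):
1 0 1 0 0
0 1 1 1 0
1 1 1 0 0

Answer: 1 0 1 0 0
0 1 1 1 0
1 1 1 0 0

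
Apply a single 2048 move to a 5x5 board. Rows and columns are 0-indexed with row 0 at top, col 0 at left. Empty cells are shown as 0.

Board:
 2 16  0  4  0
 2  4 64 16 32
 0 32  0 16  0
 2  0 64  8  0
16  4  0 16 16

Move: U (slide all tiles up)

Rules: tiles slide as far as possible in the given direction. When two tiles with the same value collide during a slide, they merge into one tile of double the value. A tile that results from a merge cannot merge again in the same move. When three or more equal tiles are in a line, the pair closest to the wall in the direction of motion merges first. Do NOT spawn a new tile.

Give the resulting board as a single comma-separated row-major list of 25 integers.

Answer: 4, 16, 128, 4, 32, 2, 4, 0, 32, 16, 16, 32, 0, 8, 0, 0, 4, 0, 16, 0, 0, 0, 0, 0, 0

Derivation:
Slide up:
col 0: [2, 2, 0, 2, 16] -> [4, 2, 16, 0, 0]
col 1: [16, 4, 32, 0, 4] -> [16, 4, 32, 4, 0]
col 2: [0, 64, 0, 64, 0] -> [128, 0, 0, 0, 0]
col 3: [4, 16, 16, 8, 16] -> [4, 32, 8, 16, 0]
col 4: [0, 32, 0, 0, 16] -> [32, 16, 0, 0, 0]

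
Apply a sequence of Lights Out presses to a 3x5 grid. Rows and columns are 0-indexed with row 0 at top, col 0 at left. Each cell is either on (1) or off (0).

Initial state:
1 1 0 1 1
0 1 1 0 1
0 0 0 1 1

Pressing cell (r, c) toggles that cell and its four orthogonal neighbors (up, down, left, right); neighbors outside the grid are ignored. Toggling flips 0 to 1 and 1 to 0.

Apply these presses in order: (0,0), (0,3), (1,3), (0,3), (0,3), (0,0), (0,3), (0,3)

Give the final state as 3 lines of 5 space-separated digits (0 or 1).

Answer: 1 1 1 1 0
0 1 0 0 0
0 0 0 0 1

Derivation:
After press 1 at (0,0):
0 0 0 1 1
1 1 1 0 1
0 0 0 1 1

After press 2 at (0,3):
0 0 1 0 0
1 1 1 1 1
0 0 0 1 1

After press 3 at (1,3):
0 0 1 1 0
1 1 0 0 0
0 0 0 0 1

After press 4 at (0,3):
0 0 0 0 1
1 1 0 1 0
0 0 0 0 1

After press 5 at (0,3):
0 0 1 1 0
1 1 0 0 0
0 0 0 0 1

After press 6 at (0,0):
1 1 1 1 0
0 1 0 0 0
0 0 0 0 1

After press 7 at (0,3):
1 1 0 0 1
0 1 0 1 0
0 0 0 0 1

After press 8 at (0,3):
1 1 1 1 0
0 1 0 0 0
0 0 0 0 1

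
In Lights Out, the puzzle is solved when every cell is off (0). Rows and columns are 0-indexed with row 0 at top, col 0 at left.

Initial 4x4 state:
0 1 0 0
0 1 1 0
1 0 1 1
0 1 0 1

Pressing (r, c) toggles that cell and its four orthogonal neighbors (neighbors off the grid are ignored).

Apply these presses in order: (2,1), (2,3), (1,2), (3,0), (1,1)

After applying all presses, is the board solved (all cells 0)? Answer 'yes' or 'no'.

After press 1 at (2,1):
0 1 0 0
0 0 1 0
0 1 0 1
0 0 0 1

After press 2 at (2,3):
0 1 0 0
0 0 1 1
0 1 1 0
0 0 0 0

After press 3 at (1,2):
0 1 1 0
0 1 0 0
0 1 0 0
0 0 0 0

After press 4 at (3,0):
0 1 1 0
0 1 0 0
1 1 0 0
1 1 0 0

After press 5 at (1,1):
0 0 1 0
1 0 1 0
1 0 0 0
1 1 0 0

Lights still on: 6

Answer: no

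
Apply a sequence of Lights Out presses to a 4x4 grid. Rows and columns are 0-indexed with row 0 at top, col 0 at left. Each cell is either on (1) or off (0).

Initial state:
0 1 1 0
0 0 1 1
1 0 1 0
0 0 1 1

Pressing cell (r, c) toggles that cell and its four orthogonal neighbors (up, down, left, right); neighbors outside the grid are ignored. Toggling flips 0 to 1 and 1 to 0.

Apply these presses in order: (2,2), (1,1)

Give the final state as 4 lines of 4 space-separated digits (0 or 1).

After press 1 at (2,2):
0 1 1 0
0 0 0 1
1 1 0 1
0 0 0 1

After press 2 at (1,1):
0 0 1 0
1 1 1 1
1 0 0 1
0 0 0 1

Answer: 0 0 1 0
1 1 1 1
1 0 0 1
0 0 0 1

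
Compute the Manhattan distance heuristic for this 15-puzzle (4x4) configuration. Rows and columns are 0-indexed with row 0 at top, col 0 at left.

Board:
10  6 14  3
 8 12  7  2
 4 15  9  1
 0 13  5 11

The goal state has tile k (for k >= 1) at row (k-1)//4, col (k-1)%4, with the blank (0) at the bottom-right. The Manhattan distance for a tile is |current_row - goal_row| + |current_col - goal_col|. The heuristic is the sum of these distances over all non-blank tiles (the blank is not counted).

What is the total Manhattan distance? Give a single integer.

Tile 10: (0,0)->(2,1) = 3
Tile 6: (0,1)->(1,1) = 1
Tile 14: (0,2)->(3,1) = 4
Tile 3: (0,3)->(0,2) = 1
Tile 8: (1,0)->(1,3) = 3
Tile 12: (1,1)->(2,3) = 3
Tile 7: (1,2)->(1,2) = 0
Tile 2: (1,3)->(0,1) = 3
Tile 4: (2,0)->(0,3) = 5
Tile 15: (2,1)->(3,2) = 2
Tile 9: (2,2)->(2,0) = 2
Tile 1: (2,3)->(0,0) = 5
Tile 13: (3,1)->(3,0) = 1
Tile 5: (3,2)->(1,0) = 4
Tile 11: (3,3)->(2,2) = 2
Sum: 3 + 1 + 4 + 1 + 3 + 3 + 0 + 3 + 5 + 2 + 2 + 5 + 1 + 4 + 2 = 39

Answer: 39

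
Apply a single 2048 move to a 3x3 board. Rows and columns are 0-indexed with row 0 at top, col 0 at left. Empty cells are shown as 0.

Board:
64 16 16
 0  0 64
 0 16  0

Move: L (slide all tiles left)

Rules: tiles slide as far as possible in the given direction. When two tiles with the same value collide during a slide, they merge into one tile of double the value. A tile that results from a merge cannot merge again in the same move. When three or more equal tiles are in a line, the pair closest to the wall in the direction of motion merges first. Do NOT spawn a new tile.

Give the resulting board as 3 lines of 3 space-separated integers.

Slide left:
row 0: [64, 16, 16] -> [64, 32, 0]
row 1: [0, 0, 64] -> [64, 0, 0]
row 2: [0, 16, 0] -> [16, 0, 0]

Answer: 64 32  0
64  0  0
16  0  0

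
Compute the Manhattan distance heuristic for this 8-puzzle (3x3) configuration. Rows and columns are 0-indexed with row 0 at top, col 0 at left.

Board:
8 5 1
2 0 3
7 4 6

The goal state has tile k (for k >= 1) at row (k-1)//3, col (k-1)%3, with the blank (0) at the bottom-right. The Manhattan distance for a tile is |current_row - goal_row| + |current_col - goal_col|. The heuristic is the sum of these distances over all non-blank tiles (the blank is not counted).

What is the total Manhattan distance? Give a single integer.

Tile 8: at (0,0), goal (2,1), distance |0-2|+|0-1| = 3
Tile 5: at (0,1), goal (1,1), distance |0-1|+|1-1| = 1
Tile 1: at (0,2), goal (0,0), distance |0-0|+|2-0| = 2
Tile 2: at (1,0), goal (0,1), distance |1-0|+|0-1| = 2
Tile 3: at (1,2), goal (0,2), distance |1-0|+|2-2| = 1
Tile 7: at (2,0), goal (2,0), distance |2-2|+|0-0| = 0
Tile 4: at (2,1), goal (1,0), distance |2-1|+|1-0| = 2
Tile 6: at (2,2), goal (1,2), distance |2-1|+|2-2| = 1
Sum: 3 + 1 + 2 + 2 + 1 + 0 + 2 + 1 = 12

Answer: 12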